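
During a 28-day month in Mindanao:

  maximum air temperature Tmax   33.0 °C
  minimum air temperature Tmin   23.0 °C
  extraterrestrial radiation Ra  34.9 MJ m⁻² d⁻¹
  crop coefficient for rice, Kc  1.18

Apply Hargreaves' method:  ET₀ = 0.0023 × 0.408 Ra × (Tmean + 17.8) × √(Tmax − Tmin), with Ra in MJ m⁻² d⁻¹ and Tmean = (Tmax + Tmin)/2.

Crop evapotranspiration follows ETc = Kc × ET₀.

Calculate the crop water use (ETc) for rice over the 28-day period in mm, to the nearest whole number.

157 mm

Tmean = (33.0 + 23.0)/2 = 28.00 °C
0.408 Ra = 0.408 × 34.9 = 14.2392 mm/d equivalent
ET₀ = 0.0023 × 14.2392 × (28.00 + 17.8) × √10.0 = 0.0023 × 14.2392 × 45.80 × 3.1623 = 4.7433 mm/d
ETc = Kc × ET₀ = 1.18 × 4.7433 = 5.5971 mm/d
Over 28 days: 5.5971 × 28 = 156.719 mm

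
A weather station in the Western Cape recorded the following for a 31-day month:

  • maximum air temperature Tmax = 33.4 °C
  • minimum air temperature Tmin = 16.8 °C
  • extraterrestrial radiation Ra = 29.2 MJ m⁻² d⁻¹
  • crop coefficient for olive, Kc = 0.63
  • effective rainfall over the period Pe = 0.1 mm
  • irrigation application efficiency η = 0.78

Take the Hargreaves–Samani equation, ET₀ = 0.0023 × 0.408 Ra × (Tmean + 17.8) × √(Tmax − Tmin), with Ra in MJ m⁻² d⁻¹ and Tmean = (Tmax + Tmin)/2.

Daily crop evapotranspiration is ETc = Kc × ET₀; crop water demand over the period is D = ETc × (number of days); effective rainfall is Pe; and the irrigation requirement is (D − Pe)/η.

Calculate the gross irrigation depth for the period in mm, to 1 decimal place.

119.8 mm

Tmean = (33.4 + 16.8)/2 = 25.10 °C
0.408 Ra = 0.408 × 29.2 = 11.9136 mm/d equivalent
ET₀ = 0.0023 × 11.9136 × (25.10 + 17.8) × √16.6 = 0.0023 × 11.9136 × 42.90 × 4.0743 = 4.7894 mm/d
ETc = Kc × ET₀ = 0.63 × 4.7894 = 3.0173 mm/d
Crop demand D = ETc × 31 d = 3.0173 × 31 = 93.536 mm
D − Pe = 93.536 − 0.1 = 93.436 mm
Gross irrigation = 93.436 / 0.78 = 119.790 mm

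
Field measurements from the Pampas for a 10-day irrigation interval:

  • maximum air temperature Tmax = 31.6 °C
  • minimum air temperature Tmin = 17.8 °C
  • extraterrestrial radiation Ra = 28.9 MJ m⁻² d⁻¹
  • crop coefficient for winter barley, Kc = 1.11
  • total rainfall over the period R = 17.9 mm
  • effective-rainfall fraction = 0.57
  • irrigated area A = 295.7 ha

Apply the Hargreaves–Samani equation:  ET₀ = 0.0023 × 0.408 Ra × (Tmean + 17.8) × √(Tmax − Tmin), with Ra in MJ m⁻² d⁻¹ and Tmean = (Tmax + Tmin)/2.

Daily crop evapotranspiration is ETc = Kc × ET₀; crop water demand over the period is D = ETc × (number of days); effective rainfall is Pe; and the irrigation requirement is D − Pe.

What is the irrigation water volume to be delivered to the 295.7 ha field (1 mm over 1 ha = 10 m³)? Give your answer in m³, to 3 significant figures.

110000 m³

Tmean = (31.6 + 17.8)/2 = 24.70 °C
0.408 Ra = 0.408 × 28.9 = 11.7912 mm/d equivalent
ET₀ = 0.0023 × 11.7912 × (24.70 + 17.8) × √13.8 = 0.0023 × 11.7912 × 42.50 × 3.7148 = 4.2816 mm/d
ETc = Kc × ET₀ = 1.11 × 4.2816 = 4.7526 mm/d
Crop demand D = ETc × 10 d = 4.7526 × 10 = 47.526 mm
Pe = 0.57 × 17.9 = 10.203 mm
D − Pe = 47.526 − 10.203 = 37.323 mm
Volume = 37.323 mm × 295.7 ha × 10 = 110364.1 m³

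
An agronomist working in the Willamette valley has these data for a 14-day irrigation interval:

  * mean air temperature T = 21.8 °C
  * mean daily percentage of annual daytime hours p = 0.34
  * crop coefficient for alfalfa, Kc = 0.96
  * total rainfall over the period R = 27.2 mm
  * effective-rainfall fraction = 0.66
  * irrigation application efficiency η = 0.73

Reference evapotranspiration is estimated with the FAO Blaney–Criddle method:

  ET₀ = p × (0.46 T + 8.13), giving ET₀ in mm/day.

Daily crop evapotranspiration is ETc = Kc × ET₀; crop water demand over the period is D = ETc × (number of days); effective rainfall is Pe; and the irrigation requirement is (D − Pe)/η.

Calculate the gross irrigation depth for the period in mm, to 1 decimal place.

89.1 mm

ET₀ = 0.34 × (0.46 × 21.8 + 8.13) = 0.34 × 18.158 = 6.1737 mm/d
ETc = Kc × ET₀ = 0.96 × 6.1737 = 5.9268 mm/d
Crop demand D = ETc × 14 d = 5.9268 × 14 = 82.975 mm
Pe = 0.66 × 27.2 = 17.952 mm
D − Pe = 82.975 − 17.952 = 65.023 mm
Gross irrigation = 65.023 / 0.73 = 89.073 mm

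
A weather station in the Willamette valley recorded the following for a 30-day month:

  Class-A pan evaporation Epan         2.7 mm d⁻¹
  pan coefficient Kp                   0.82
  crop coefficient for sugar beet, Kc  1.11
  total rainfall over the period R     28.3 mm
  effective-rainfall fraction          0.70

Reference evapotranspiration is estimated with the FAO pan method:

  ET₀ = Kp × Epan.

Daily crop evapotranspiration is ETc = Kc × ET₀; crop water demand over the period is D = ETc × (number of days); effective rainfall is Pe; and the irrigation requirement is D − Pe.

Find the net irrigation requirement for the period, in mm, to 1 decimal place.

ET₀ = 0.82 × 2.7 = 2.2140 mm/d
ETc = Kc × ET₀ = 1.11 × 2.2140 = 2.4575 mm/d
Crop demand D = ETc × 30 d = 2.4575 × 30 = 73.725 mm
Pe = 0.70 × 28.3 = 19.810 mm
D − Pe = 73.725 − 19.810 = 53.915 mm

53.9 mm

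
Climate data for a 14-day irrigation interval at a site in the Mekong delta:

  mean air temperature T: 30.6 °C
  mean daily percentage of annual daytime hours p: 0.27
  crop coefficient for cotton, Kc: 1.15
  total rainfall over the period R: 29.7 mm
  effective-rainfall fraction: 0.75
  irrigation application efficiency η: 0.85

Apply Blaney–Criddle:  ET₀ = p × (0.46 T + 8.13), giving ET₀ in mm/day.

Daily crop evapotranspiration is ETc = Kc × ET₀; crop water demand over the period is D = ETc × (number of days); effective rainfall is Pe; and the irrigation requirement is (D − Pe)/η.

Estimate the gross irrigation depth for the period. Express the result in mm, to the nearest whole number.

87 mm

ET₀ = 0.27 × (0.46 × 30.6 + 8.13) = 0.27 × 22.206 = 5.9956 mm/d
ETc = Kc × ET₀ = 1.15 × 5.9956 = 6.8949 mm/d
Crop demand D = ETc × 14 d = 6.8949 × 14 = 96.529 mm
Pe = 0.75 × 29.7 = 22.275 mm
D − Pe = 96.529 − 22.275 = 74.254 mm
Gross irrigation = 74.254 / 0.85 = 87.358 mm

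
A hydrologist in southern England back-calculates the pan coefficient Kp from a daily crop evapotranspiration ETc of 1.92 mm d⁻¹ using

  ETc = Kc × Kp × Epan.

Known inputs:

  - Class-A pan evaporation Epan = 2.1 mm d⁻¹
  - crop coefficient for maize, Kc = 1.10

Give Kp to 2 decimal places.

ETc = Kc × Kp × Epan  ⇒  Kp = ETc / (Kc × Epan)
Kp = 1.92 / (1.10 × 2.1) = 1.92 / 2.310 = 0.8312

0.83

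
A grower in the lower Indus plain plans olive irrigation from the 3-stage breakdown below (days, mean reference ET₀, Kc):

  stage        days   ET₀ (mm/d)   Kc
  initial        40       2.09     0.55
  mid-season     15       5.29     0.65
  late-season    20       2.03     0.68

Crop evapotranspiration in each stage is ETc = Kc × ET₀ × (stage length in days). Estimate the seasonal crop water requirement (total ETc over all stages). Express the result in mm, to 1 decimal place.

125.2 mm

initial: 0.55 × 2.09 × 40 = 45.98 mm
mid-season: 0.65 × 5.29 × 15 = 51.58 mm
late-season: 0.68 × 2.03 × 20 = 27.61 mm
Seasonal total = 125.17 mm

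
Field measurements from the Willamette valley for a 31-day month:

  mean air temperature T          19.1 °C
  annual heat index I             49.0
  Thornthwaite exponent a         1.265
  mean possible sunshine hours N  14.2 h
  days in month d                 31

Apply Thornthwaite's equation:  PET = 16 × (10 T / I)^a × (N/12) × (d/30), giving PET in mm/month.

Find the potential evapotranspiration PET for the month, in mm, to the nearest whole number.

109 mm

10T/I = 10 × 19.1 / 49.0 = 3.8980
(10T/I)^a = 3.8980^1.265 = 5.5900
Uncorrected PET = 16 × 5.5900 = 89.440 mm
Correction = (N/12)(d/30) = (14.2/12)(31/30) = 1.2228
PET = 89.440 × 1.2228 = 109.367 mm/month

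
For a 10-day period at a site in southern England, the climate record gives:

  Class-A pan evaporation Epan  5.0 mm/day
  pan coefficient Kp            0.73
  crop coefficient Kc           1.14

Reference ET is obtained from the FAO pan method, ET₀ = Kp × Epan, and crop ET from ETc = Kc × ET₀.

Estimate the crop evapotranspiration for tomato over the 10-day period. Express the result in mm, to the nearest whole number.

ET₀ = 0.73 × 5.0 = 3.6500 mm/d
ETc = Kc × ET₀ = 1.14 × 3.6500 = 4.1610 mm/d
Over 10 days: 4.1610 × 10 = 41.610 mm

42 mm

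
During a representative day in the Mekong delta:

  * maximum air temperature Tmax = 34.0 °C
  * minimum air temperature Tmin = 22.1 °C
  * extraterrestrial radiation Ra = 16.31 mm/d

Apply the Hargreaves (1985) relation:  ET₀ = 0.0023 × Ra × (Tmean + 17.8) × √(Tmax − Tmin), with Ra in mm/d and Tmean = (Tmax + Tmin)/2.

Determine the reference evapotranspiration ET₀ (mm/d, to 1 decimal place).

5.9 mm/d

Tmean = (34.0 + 22.1)/2 = 28.05 °C
ET₀ = 0.0023 × 16.31 × (28.05 + 17.8) × √11.9 = 0.0023 × 16.31 × 45.85 × 3.4496 = 5.9332 mm/d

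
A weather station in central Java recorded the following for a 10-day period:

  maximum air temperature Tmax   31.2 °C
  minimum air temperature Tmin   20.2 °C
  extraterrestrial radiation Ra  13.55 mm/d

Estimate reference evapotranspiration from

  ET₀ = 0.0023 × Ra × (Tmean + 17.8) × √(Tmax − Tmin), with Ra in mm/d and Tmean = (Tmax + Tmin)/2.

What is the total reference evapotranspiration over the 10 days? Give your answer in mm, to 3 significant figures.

45.0 mm

Tmean = (31.2 + 20.2)/2 = 25.70 °C
ET₀ = 0.0023 × 13.55 × (25.70 + 17.8) × √11.0 = 0.0023 × 13.55 × 43.50 × 3.3166 = 4.4962 mm/d
Over 10 days: 4.4962 × 10 = 44.962 mm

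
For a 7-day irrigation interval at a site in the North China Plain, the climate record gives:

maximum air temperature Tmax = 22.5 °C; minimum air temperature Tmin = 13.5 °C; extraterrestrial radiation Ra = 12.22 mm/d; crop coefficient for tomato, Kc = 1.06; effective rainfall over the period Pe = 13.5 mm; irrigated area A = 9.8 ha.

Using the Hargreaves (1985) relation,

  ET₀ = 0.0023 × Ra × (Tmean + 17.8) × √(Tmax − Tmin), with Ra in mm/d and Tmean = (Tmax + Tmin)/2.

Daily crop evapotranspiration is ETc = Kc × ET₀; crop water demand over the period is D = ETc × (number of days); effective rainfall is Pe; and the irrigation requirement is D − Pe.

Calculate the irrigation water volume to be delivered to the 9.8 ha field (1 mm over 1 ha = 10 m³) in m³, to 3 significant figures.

Tmean = (22.5 + 13.5)/2 = 18.00 °C
ET₀ = 0.0023 × 12.22 × (18.00 + 17.8) × √9.0 = 0.0023 × 12.22 × 35.80 × 3.0000 = 3.0186 mm/d
ETc = Kc × ET₀ = 1.06 × 3.0186 = 3.1997 mm/d
Crop demand D = ETc × 7 d = 3.1997 × 7 = 22.398 mm
D − Pe = 22.398 − 13.5 = 8.898 mm
Volume = 8.898 mm × 9.8 ha × 10 = 872.0 m³

872 m³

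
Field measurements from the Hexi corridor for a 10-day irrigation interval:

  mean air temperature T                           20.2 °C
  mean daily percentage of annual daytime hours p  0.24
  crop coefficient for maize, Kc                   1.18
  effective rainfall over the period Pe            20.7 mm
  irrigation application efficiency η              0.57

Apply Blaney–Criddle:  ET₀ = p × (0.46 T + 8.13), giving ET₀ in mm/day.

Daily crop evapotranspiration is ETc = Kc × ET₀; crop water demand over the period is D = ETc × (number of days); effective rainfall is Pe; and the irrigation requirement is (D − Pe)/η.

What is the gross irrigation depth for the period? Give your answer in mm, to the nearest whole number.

ET₀ = 0.24 × (0.46 × 20.2 + 8.13) = 0.24 × 17.422 = 4.1813 mm/d
ETc = Kc × ET₀ = 1.18 × 4.1813 = 4.9339 mm/d
Crop demand D = ETc × 10 d = 4.9339 × 10 = 49.339 mm
D − Pe = 49.339 − 20.7 = 28.639 mm
Gross irrigation = 28.639 / 0.57 = 50.244 mm

50 mm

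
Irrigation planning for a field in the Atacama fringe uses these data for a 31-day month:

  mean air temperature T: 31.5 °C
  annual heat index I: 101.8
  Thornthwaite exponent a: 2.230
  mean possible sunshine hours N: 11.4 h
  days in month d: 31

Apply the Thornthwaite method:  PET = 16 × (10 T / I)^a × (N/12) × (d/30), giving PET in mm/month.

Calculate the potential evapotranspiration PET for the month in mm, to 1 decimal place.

195.0 mm

10T/I = 10 × 31.5 / 101.8 = 3.0943
(10T/I)^a = 3.0943^2.230 = 12.4152
Uncorrected PET = 16 × 12.4152 = 198.643 mm
Correction = (N/12)(d/30) = (11.4/12)(31/30) = 0.9817
PET = 198.643 × 0.9817 = 195.008 mm/month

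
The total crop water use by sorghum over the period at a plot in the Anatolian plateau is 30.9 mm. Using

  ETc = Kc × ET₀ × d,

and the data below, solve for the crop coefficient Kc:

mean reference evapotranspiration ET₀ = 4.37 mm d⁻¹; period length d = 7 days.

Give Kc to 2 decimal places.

ETc = Kc × ET₀ × d  ⇒  Kc = ETc / (ET₀ × d)
Kc = 30.9 / (4.37 × 7) = 30.9 / 30.59 = 1.0101

1.01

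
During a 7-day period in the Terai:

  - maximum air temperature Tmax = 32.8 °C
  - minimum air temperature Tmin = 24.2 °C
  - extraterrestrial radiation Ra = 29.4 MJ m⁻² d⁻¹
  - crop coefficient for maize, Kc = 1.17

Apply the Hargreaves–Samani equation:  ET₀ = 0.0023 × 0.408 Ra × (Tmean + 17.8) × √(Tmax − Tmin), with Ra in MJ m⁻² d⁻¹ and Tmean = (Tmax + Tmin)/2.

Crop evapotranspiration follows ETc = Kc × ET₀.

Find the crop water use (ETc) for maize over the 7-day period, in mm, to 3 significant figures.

30.7 mm

Tmean = (32.8 + 24.2)/2 = 28.50 °C
0.408 Ra = 0.408 × 29.4 = 11.9952 mm/d equivalent
ET₀ = 0.0023 × 11.9952 × (28.50 + 17.8) × √8.6 = 0.0023 × 11.9952 × 46.30 × 2.9326 = 3.7460 mm/d
ETc = Kc × ET₀ = 1.17 × 3.7460 = 4.3828 mm/d
Over 7 days: 4.3828 × 7 = 30.680 mm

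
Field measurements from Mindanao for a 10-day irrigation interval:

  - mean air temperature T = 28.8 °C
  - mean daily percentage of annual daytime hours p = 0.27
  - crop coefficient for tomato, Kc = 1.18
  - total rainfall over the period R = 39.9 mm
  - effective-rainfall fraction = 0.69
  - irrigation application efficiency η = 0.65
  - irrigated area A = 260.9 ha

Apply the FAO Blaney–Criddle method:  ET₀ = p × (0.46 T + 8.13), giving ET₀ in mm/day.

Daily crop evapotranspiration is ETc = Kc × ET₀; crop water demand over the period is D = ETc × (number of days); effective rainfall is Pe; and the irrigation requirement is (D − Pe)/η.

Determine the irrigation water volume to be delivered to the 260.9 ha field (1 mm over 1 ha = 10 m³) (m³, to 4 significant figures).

ET₀ = 0.27 × (0.46 × 28.8 + 8.13) = 0.27 × 21.378 = 5.7721 mm/d
ETc = Kc × ET₀ = 1.18 × 5.7721 = 6.8111 mm/d
Crop demand D = ETc × 10 d = 6.8111 × 10 = 68.111 mm
Pe = 0.69 × 39.9 = 27.531 mm
D − Pe = 68.111 − 27.531 = 40.580 mm
Gross irrigation = 40.580 / 0.65 = 62.431 mm
Volume = 62.431 mm × 260.9 ha × 10 = 162882.5 m³

162900 m³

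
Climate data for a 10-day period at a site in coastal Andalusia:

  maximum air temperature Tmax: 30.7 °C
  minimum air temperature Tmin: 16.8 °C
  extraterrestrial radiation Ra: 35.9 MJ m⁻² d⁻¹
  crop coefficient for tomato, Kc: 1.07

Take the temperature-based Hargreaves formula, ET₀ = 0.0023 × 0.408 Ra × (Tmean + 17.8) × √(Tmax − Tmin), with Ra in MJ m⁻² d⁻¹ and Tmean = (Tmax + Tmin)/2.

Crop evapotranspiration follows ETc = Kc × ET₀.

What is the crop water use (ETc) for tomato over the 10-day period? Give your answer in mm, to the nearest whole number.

Tmean = (30.7 + 16.8)/2 = 23.75 °C
0.408 Ra = 0.408 × 35.9 = 14.6472 mm/d equivalent
ET₀ = 0.0023 × 14.6472 × (23.75 + 17.8) × √13.9 = 0.0023 × 14.6472 × 41.55 × 3.7283 = 5.2187 mm/d
ETc = Kc × ET₀ = 1.07 × 5.2187 = 5.5840 mm/d
Over 10 days: 5.5840 × 10 = 55.840 mm

56 mm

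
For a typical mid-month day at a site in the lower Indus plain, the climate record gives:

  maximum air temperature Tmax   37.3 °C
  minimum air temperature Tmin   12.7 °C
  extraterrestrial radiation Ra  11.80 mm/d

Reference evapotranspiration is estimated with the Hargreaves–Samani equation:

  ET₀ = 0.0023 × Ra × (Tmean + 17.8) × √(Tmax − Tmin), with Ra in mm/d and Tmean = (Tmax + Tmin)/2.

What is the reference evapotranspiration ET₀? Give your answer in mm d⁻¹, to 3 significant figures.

Tmean = (37.3 + 12.7)/2 = 25.00 °C
ET₀ = 0.0023 × 11.80 × (25.00 + 17.8) × √24.6 = 0.0023 × 11.80 × 42.80 × 4.9598 = 5.7613 mm/d

5.76 mm d⁻¹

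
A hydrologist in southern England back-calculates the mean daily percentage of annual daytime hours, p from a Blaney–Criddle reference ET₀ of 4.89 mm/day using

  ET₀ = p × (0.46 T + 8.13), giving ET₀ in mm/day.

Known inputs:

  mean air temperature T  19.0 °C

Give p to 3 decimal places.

p = ET₀ / (0.46 T + 8.13) = 4.89 / (0.46 × 19.0 + 8.13) = 4.89 / 16.870 = 0.2899

0.290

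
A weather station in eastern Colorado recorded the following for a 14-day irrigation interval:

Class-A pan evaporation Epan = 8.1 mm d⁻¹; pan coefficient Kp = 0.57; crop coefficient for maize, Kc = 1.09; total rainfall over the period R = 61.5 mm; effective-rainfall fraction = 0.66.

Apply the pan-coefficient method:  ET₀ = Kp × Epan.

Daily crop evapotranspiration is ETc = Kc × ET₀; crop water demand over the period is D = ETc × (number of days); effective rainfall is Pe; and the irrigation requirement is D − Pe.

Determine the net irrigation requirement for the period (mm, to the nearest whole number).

30 mm

ET₀ = 0.57 × 8.1 = 4.6170 mm/d
ETc = Kc × ET₀ = 1.09 × 4.6170 = 5.0325 mm/d
Crop demand D = ETc × 14 d = 5.0325 × 14 = 70.455 mm
Pe = 0.66 × 61.5 = 40.590 mm
D − Pe = 70.455 − 40.590 = 29.865 mm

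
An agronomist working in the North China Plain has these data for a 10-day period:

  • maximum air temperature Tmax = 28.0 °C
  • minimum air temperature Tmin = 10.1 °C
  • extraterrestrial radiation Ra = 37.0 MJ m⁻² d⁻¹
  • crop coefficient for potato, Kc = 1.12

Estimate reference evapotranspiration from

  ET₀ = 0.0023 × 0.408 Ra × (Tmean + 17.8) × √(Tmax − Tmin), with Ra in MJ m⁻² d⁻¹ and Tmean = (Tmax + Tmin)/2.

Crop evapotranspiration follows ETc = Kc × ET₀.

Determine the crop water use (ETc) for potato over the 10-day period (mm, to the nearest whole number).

61 mm

Tmean = (28.0 + 10.1)/2 = 19.05 °C
0.408 Ra = 0.408 × 37.0 = 15.0960 mm/d equivalent
ET₀ = 0.0023 × 15.0960 × (19.05 + 17.8) × √17.9 = 0.0023 × 15.0960 × 36.85 × 4.2308 = 5.4131 mm/d
ETc = Kc × ET₀ = 1.12 × 5.4131 = 6.0627 mm/d
Over 10 days: 6.0627 × 10 = 60.627 mm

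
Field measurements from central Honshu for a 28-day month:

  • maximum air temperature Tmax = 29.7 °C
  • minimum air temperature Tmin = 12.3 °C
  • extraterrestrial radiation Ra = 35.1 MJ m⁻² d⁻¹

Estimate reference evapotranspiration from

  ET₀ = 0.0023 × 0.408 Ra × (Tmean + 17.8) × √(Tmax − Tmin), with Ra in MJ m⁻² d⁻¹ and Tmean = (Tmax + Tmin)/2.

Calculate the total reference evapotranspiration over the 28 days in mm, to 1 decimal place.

149.3 mm

Tmean = (29.7 + 12.3)/2 = 21.00 °C
0.408 Ra = 0.408 × 35.1 = 14.3208 mm/d equivalent
ET₀ = 0.0023 × 14.3208 × (21.00 + 17.8) × √17.4 = 0.0023 × 14.3208 × 38.80 × 4.1713 = 5.3309 mm/d
Over 28 days: 5.3309 × 28 = 149.265 mm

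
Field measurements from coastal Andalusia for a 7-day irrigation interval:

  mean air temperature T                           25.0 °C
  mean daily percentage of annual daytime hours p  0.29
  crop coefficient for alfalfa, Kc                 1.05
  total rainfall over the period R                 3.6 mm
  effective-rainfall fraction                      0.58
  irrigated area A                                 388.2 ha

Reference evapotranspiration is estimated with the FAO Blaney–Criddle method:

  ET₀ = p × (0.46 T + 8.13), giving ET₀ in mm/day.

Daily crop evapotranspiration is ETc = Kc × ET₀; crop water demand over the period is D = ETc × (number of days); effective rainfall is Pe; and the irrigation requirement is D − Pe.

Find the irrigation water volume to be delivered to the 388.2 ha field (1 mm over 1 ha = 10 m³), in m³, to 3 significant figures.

ET₀ = 0.29 × (0.46 × 25.0 + 8.13) = 0.29 × 19.630 = 5.6927 mm/d
ETc = Kc × ET₀ = 1.05 × 5.6927 = 5.9773 mm/d
Crop demand D = ETc × 7 d = 5.9773 × 7 = 41.841 mm
Pe = 0.58 × 3.6 = 2.088 mm
D − Pe = 41.841 − 2.088 = 39.753 mm
Volume = 39.753 mm × 388.2 ha × 10 = 154321.1 m³

154000 m³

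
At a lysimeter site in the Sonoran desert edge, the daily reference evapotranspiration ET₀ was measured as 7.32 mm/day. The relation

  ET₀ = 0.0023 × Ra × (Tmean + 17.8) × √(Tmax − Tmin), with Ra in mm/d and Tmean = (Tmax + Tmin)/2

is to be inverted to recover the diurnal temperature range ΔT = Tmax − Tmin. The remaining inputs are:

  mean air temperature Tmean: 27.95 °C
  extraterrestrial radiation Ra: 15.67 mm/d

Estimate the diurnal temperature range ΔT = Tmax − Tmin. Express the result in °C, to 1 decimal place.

19.7 °C

√ΔT = ET₀ / [0.0023 × Ra × (Tmean+17.8)] = 7.32 / (0.0023 × 15.67 × 45.75) = 4.4394
ΔT = 4.4394² = 19.708 °C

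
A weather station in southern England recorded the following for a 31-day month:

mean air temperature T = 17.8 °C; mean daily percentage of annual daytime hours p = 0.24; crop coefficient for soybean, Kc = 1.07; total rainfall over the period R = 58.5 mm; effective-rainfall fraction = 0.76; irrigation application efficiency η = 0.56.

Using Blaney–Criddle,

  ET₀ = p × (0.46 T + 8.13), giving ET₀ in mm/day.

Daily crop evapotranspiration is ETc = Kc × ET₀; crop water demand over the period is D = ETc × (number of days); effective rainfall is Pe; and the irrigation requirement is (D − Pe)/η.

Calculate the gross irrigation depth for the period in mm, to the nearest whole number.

153 mm

ET₀ = 0.24 × (0.46 × 17.8 + 8.13) = 0.24 × 16.318 = 3.9163 mm/d
ETc = Kc × ET₀ = 1.07 × 3.9163 = 4.1904 mm/d
Crop demand D = ETc × 31 d = 4.1904 × 31 = 129.902 mm
Pe = 0.76 × 58.5 = 44.460 mm
D − Pe = 129.902 − 44.460 = 85.442 mm
Gross irrigation = 85.442 / 0.56 = 152.575 mm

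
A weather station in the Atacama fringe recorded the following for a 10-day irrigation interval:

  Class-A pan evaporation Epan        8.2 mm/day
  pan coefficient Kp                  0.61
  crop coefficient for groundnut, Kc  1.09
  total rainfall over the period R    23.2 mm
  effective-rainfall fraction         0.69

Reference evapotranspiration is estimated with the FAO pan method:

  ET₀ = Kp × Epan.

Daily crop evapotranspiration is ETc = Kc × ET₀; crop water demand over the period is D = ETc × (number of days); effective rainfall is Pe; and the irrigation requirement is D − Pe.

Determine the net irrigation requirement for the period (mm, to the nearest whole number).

39 mm

ET₀ = 0.61 × 8.2 = 5.0020 mm/d
ETc = Kc × ET₀ = 1.09 × 5.0020 = 5.4522 mm/d
Crop demand D = ETc × 10 d = 5.4522 × 10 = 54.522 mm
Pe = 0.69 × 23.2 = 16.008 mm
D − Pe = 54.522 − 16.008 = 38.514 mm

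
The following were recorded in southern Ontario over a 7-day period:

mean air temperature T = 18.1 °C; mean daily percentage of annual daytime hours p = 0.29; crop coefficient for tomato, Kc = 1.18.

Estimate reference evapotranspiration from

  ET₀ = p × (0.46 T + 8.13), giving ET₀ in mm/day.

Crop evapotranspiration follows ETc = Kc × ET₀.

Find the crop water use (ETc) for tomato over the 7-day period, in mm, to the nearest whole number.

39 mm

ET₀ = 0.29 × (0.46 × 18.1 + 8.13) = 0.29 × 16.456 = 4.7722 mm/d
ETc = Kc × ET₀ = 1.18 × 4.7722 = 5.6312 mm/d
Over 7 days: 5.6312 × 7 = 39.418 mm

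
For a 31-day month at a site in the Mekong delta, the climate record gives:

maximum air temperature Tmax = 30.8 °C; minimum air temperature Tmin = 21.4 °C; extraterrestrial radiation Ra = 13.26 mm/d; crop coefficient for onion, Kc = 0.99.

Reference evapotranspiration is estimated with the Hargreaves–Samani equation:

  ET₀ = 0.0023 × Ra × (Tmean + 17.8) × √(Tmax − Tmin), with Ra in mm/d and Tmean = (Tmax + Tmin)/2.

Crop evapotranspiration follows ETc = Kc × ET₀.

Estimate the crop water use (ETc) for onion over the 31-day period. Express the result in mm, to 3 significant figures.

Tmean = (30.8 + 21.4)/2 = 26.10 °C
ET₀ = 0.0023 × 13.26 × (26.10 + 17.8) × √9.4 = 0.0023 × 13.26 × 43.90 × 3.0659 = 4.1048 mm/d
ETc = Kc × ET₀ = 0.99 × 4.1048 = 4.0638 mm/d
Over 31 days: 4.0638 × 31 = 125.978 mm

126 mm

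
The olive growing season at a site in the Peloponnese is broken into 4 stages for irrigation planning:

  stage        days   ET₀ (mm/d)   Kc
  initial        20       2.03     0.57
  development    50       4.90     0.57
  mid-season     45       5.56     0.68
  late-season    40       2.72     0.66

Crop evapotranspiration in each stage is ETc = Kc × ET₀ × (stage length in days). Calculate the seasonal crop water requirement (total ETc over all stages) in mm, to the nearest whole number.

initial: 0.57 × 2.03 × 20 = 23.14 mm
development: 0.57 × 4.90 × 50 = 139.65 mm
mid-season: 0.68 × 5.56 × 45 = 170.14 mm
late-season: 0.66 × 2.72 × 40 = 71.81 mm
Seasonal total = 404.74 mm

405 mm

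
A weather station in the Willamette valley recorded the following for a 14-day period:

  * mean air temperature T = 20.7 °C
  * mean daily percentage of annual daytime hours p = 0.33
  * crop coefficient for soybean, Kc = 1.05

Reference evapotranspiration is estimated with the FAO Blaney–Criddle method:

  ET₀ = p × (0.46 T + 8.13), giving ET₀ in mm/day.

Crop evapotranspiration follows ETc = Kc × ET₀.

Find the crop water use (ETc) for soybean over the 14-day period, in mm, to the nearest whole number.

86 mm

ET₀ = 0.33 × (0.46 × 20.7 + 8.13) = 0.33 × 17.652 = 5.8252 mm/d
ETc = Kc × ET₀ = 1.05 × 5.8252 = 6.1165 mm/d
Over 14 days: 6.1165 × 14 = 85.631 mm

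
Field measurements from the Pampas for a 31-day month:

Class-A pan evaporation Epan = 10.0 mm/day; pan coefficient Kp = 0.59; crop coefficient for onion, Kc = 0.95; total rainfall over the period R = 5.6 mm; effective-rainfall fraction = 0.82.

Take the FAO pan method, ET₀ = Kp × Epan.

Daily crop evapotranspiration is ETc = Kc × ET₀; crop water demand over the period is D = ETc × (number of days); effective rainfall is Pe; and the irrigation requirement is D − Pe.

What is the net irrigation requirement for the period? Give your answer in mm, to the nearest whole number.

169 mm

ET₀ = 0.59 × 10.0 = 5.9000 mm/d
ETc = Kc × ET₀ = 0.95 × 5.9000 = 5.6050 mm/d
Crop demand D = ETc × 31 d = 5.6050 × 31 = 173.755 mm
Pe = 0.82 × 5.6 = 4.592 mm
D − Pe = 173.755 − 4.592 = 169.163 mm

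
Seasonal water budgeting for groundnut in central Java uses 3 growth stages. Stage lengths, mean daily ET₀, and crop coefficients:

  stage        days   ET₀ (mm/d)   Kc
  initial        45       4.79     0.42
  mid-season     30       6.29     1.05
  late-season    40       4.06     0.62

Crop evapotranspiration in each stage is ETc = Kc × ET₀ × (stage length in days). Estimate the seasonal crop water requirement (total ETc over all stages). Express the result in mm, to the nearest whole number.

initial: 0.42 × 4.79 × 45 = 90.53 mm
mid-season: 1.05 × 6.29 × 30 = 198.14 mm
late-season: 0.62 × 4.06 × 40 = 100.69 mm
Seasonal total = 389.36 mm

389 mm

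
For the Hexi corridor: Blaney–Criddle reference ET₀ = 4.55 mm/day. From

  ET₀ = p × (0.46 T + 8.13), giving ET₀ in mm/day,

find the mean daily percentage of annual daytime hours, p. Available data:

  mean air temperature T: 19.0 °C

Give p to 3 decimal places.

p = ET₀ / (0.46 T + 8.13) = 4.55 / (0.46 × 19.0 + 8.13) = 4.55 / 16.870 = 0.2697

0.270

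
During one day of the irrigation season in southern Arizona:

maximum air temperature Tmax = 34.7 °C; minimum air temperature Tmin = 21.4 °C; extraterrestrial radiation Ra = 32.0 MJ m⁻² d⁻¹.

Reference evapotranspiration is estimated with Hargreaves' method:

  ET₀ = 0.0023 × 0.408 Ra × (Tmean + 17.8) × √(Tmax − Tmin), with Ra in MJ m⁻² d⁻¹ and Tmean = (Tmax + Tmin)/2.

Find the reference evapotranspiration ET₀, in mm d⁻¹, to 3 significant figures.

5.02 mm d⁻¹

Tmean = (34.7 + 21.4)/2 = 28.05 °C
0.408 Ra = 0.408 × 32.0 = 13.0560 mm/d equivalent
ET₀ = 0.0023 × 13.0560 × (28.05 + 17.8) × √13.3 = 0.0023 × 13.0560 × 45.85 × 3.6469 = 5.0211 mm/d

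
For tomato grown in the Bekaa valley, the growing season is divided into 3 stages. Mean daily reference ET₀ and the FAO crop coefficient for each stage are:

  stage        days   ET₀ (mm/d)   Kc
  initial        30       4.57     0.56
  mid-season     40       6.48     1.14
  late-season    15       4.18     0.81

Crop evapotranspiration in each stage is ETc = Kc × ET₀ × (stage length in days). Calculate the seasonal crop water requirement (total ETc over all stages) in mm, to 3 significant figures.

423 mm

initial: 0.56 × 4.57 × 30 = 76.78 mm
mid-season: 1.14 × 6.48 × 40 = 295.49 mm
late-season: 0.81 × 4.18 × 15 = 50.79 mm
Seasonal total = 423.06 mm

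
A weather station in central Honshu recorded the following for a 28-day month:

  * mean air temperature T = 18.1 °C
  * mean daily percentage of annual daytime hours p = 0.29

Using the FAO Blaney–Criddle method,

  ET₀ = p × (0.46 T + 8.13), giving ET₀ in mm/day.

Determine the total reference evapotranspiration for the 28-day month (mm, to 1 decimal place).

ET₀ = 0.29 × (0.46 × 18.1 + 8.13) = 0.29 × 16.456 = 4.7722 mm/d
Monthly total = 4.7722 × 28 = 133.622 mm

133.6 mm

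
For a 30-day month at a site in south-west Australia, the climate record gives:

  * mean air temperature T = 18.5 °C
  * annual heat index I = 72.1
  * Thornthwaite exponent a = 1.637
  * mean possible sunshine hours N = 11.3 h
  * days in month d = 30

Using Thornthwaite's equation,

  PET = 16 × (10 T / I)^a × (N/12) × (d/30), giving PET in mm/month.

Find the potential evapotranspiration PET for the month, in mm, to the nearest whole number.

70 mm

10T/I = 10 × 18.5 / 72.1 = 2.5659
(10T/I)^a = 2.5659^1.637 = 4.6765
Uncorrected PET = 16 × 4.6765 = 74.824 mm
Correction = (N/12)(d/30) = (11.3/12)(30/30) = 0.9417
PET = 74.824 × 0.9417 = 70.462 mm/month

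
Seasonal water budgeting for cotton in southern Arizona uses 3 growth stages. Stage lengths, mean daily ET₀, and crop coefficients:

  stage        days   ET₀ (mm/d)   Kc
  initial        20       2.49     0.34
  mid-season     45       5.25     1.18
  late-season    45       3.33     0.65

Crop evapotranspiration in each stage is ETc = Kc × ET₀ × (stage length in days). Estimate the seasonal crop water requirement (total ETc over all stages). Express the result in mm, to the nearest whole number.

393 mm

initial: 0.34 × 2.49 × 20 = 16.93 mm
mid-season: 1.18 × 5.25 × 45 = 278.78 mm
late-season: 0.65 × 3.33 × 45 = 97.40 mm
Seasonal total = 393.11 mm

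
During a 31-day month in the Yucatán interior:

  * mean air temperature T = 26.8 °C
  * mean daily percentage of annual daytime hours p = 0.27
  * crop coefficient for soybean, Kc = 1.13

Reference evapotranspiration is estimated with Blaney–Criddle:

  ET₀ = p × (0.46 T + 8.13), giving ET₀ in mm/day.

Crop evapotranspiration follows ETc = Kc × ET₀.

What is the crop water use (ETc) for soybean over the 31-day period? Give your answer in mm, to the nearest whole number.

193 mm

ET₀ = 0.27 × (0.46 × 26.8 + 8.13) = 0.27 × 20.458 = 5.5237 mm/d
ETc = Kc × ET₀ = 1.13 × 5.5237 = 6.2418 mm/d
Over 31 days: 6.2418 × 31 = 193.496 mm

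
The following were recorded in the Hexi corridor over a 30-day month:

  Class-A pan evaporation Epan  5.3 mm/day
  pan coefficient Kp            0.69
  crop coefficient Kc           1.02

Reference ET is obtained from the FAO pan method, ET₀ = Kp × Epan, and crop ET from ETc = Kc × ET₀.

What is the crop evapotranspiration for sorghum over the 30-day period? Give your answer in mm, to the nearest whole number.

112 mm

ET₀ = 0.69 × 5.3 = 3.6570 mm/d
ETc = Kc × ET₀ = 1.02 × 3.6570 = 3.7301 mm/d
Over 30 days: 3.7301 × 30 = 111.903 mm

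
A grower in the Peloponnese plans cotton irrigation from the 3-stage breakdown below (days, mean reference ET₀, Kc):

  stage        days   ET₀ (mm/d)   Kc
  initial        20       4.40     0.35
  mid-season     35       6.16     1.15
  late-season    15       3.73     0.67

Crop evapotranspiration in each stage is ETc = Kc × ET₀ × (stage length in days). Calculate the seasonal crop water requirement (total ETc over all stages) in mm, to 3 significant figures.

initial: 0.35 × 4.40 × 20 = 30.80 mm
mid-season: 1.15 × 6.16 × 35 = 247.94 mm
late-season: 0.67 × 3.73 × 15 = 37.49 mm
Seasonal total = 316.23 mm

316 mm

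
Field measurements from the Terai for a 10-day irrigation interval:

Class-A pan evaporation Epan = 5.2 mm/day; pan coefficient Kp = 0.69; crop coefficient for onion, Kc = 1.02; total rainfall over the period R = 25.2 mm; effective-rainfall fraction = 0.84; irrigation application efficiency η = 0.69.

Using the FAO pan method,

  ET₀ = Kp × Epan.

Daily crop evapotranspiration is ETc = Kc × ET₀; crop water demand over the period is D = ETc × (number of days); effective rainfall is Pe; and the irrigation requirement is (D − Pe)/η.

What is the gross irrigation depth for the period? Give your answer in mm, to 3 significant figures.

ET₀ = 0.69 × 5.2 = 3.5880 mm/d
ETc = Kc × ET₀ = 1.02 × 3.5880 = 3.6598 mm/d
Crop demand D = ETc × 10 d = 3.6598 × 10 = 36.598 mm
Pe = 0.84 × 25.2 = 21.168 mm
D − Pe = 36.598 − 21.168 = 15.430 mm
Gross irrigation = 15.430 / 0.69 = 22.362 mm

22.4 mm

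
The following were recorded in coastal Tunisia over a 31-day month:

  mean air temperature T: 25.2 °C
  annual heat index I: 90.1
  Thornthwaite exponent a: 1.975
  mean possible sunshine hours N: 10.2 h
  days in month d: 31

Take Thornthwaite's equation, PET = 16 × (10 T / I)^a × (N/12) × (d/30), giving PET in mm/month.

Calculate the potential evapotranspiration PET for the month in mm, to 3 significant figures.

107 mm

10T/I = 10 × 25.2 / 90.1 = 2.7969
(10T/I)^a = 2.7969^1.975 = 7.6241
Uncorrected PET = 16 × 7.6241 = 121.986 mm
Correction = (N/12)(d/30) = (10.2/12)(31/30) = 0.8783
PET = 121.986 × 0.8783 = 107.140 mm/month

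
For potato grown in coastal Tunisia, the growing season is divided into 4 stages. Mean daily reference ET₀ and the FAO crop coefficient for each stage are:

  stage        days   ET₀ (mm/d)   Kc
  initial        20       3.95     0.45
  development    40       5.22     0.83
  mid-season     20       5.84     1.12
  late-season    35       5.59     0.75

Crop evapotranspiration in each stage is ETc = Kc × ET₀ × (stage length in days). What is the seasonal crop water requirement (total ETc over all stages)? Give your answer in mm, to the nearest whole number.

initial: 0.45 × 3.95 × 20 = 35.55 mm
development: 0.83 × 5.22 × 40 = 173.30 mm
mid-season: 1.12 × 5.84 × 20 = 130.82 mm
late-season: 0.75 × 5.59 × 35 = 146.74 mm
Seasonal total = 486.41 mm

486 mm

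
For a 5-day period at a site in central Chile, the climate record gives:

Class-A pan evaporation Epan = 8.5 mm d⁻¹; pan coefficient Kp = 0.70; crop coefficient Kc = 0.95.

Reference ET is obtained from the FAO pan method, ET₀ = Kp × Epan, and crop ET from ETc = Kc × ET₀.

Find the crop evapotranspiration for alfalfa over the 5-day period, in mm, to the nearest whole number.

28 mm

ET₀ = 0.70 × 8.5 = 5.9500 mm/d
ETc = Kc × ET₀ = 0.95 × 5.9500 = 5.6525 mm/d
Over 5 days: 5.6525 × 5 = 28.263 mm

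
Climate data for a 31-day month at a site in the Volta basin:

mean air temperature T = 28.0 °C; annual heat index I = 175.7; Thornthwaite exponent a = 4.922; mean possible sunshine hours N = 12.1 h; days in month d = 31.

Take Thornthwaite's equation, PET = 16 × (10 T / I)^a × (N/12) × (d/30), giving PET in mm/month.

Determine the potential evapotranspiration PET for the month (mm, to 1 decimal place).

165.2 mm

10T/I = 10 × 28.0 / 175.7 = 1.5936
(10T/I)^a = 1.5936^4.922 = 9.9109
Uncorrected PET = 16 × 9.9109 = 158.574 mm
Correction = (N/12)(d/30) = (12.1/12)(31/30) = 1.0419
PET = 158.574 × 1.0419 = 165.218 mm/month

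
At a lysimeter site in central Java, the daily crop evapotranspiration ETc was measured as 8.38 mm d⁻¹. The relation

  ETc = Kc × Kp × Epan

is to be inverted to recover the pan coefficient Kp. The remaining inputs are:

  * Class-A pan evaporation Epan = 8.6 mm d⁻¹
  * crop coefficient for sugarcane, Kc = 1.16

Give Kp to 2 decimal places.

ETc = Kc × Kp × Epan  ⇒  Kp = ETc / (Kc × Epan)
Kp = 8.38 / (1.16 × 8.6) = 8.38 / 9.976 = 0.8400

0.84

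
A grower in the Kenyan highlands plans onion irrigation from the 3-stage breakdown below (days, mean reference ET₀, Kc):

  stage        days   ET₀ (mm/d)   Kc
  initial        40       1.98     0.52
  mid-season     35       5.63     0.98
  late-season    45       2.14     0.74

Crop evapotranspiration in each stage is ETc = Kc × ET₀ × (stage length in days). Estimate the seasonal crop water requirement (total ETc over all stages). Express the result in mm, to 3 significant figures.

306 mm

initial: 0.52 × 1.98 × 40 = 41.18 mm
mid-season: 0.98 × 5.63 × 35 = 193.11 mm
late-season: 0.74 × 2.14 × 45 = 71.26 mm
Seasonal total = 305.55 mm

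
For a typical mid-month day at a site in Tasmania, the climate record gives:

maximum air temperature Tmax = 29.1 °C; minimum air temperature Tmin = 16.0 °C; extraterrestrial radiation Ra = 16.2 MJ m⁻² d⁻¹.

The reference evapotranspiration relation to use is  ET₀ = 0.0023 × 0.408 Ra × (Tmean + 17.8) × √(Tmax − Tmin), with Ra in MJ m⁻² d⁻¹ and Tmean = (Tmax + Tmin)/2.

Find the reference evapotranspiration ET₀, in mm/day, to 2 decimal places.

Tmean = (29.1 + 16.0)/2 = 22.55 °C
0.408 Ra = 0.408 × 16.2 = 6.6096 mm/d equivalent
ET₀ = 0.0023 × 6.6096 × (22.55 + 17.8) × √13.1 = 0.0023 × 6.6096 × 40.35 × 3.6194 = 2.2202 mm/d

2.22 mm/day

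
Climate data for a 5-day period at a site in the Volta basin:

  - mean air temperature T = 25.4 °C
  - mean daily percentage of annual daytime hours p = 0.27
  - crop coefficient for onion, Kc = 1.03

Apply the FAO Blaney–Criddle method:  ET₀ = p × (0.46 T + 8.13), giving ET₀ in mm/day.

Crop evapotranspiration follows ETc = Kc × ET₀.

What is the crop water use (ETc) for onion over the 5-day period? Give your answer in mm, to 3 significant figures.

27.6 mm

ET₀ = 0.27 × (0.46 × 25.4 + 8.13) = 0.27 × 19.814 = 5.3498 mm/d
ETc = Kc × ET₀ = 1.03 × 5.3498 = 5.5103 mm/d
Over 5 days: 5.5103 × 5 = 27.552 mm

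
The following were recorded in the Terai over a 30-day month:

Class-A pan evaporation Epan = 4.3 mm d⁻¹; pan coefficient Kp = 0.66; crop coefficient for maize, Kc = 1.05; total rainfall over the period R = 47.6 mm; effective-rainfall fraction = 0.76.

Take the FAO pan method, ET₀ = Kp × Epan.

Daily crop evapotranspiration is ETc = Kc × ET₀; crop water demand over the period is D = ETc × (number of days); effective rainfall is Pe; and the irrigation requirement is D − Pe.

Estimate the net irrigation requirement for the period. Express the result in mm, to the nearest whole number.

ET₀ = 0.66 × 4.3 = 2.8380 mm/d
ETc = Kc × ET₀ = 1.05 × 2.8380 = 2.9799 mm/d
Crop demand D = ETc × 30 d = 2.9799 × 30 = 89.397 mm
Pe = 0.76 × 47.6 = 36.176 mm
D − Pe = 89.397 − 36.176 = 53.221 mm

53 mm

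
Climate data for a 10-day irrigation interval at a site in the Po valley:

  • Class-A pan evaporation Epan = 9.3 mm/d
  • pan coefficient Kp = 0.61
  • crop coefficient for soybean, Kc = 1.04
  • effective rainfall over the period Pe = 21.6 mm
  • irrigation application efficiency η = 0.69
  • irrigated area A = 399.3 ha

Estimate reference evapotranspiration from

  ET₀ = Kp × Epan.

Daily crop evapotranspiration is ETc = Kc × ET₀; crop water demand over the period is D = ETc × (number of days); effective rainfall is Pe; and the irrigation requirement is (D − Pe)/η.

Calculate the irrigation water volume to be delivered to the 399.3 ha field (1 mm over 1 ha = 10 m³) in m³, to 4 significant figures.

ET₀ = 0.61 × 9.3 = 5.6730 mm/d
ETc = Kc × ET₀ = 1.04 × 5.6730 = 5.8999 mm/d
Crop demand D = ETc × 10 d = 5.8999 × 10 = 58.999 mm
D − Pe = 58.999 − 21.6 = 37.399 mm
Gross irrigation = 37.399 / 0.69 = 54.201 mm
Volume = 54.201 mm × 399.3 ha × 10 = 216424.6 m³

216400 m³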